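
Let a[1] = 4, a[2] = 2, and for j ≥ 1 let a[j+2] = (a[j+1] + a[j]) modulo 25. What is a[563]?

Listing terms: a[1] = 4; a[2] = 2; a[3] = 6; a[4] = 8; a[5] = 14; a[6] = 22; a[7] = 11; a[8] = 8; a[9] = 19; a[10] = 2; a[11] = 21; a[12] = 23; a[13] = 19; a[14] = 17; a[15] = 11; a[16] = 3; a[17] = 14; a[18] = 17; a[19] = 6; a[20] = 23; a[21] = 4; a[22] = 2.
Since (a[21], a[22]) = (a[1], a[2]) = (4, 2) (two consecutive terms determine the rest), the sequence is periodic with period 20.
So a[563] = a[1 + ((563-1) mod 20)] = a[3] = 6.

6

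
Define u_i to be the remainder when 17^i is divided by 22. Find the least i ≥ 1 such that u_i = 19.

u_0 = 1; u_1 = 17; u_2 = 3; u_3 = 7; u_4 = 9; u_5 = 21; u_6 = 5; u_7 = 19; u_8 = 15; u_9 = 13; u_{10} = 1.
Since u_{10} = u_0 = 1, the sequence is periodic with period 10.
The value 19 first appears (with i ≥ 1) at u_7.

7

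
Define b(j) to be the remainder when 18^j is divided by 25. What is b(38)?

24

Listing terms: b(0) = 1,  b(1) = 18,  b(2) = 24,  b(3) = 7,  b(4) = 1.
Since b(4) = b(0) = 1, the sequence is periodic with period 4.
So b(38) = b(0 + ((38-0) mod 4)) = b(2) = 24.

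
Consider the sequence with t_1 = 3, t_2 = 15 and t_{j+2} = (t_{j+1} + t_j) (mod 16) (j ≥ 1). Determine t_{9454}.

We have t_1 = 3; t_2 = 15; t_3 = 2; t_4 = 1; t_5 = 3; t_6 = 4; t_7 = 7; t_8 = 11; t_9 = 2; t_{10} = 13; t_{11} = 15; t_{12} = 12; t_{13} = 11; t_{14} = 7; t_{15} = 2; t_{16} = 9; t_{17} = 11; t_{18} = 4; t_{19} = 15; t_{20} = 3; t_{21} = 2; t_{22} = 5; t_{23} = 7; t_{24} = 12; t_{25} = 3; t_{26} = 15.
The sequence repeats with period 24.
(9454 - 1) mod 24 = 21, so t_{9454} = t_{22} = 5.

5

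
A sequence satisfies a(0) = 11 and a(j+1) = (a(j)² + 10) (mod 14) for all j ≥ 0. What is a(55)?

Computing terms: a(0) = 11, a(1) = 5, a(2) = 7, a(3) = 3, a(4) = 5.
Since a(4) = a(1) = 5, the sequence is eventually periodic: after a pre-period of length 1 it cycles with period 3.
For j ≥ 1, a(j) depends only on (j - 1) mod 3. (55 - 1) mod 3 = 0, so a(55) = a(1) = 5.

5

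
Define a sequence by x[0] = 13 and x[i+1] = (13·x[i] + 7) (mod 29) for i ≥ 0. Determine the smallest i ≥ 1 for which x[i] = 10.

7

x[0] = 13, x[1] = 2, x[2] = 4, x[3] = 1, x[4] = 20, x[5] = 6, x[6] = 27, x[7] = 10, x[8] = 21, x[9] = 19, x[10] = 22, x[11] = 3, x[12] = 17, x[13] = 25, x[14] = 13.
The sequence repeats with period 14.
The value 10 first appears (with i ≥ 1) at x[7].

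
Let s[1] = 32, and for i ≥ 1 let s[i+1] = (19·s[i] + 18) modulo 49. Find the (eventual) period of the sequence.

We have s[1] = 32, s[2] = 38, s[3] = 5, s[4] = 15, s[5] = 9, s[6] = 42, s[7] = 32.
Since s[7] = s[1] = 32, the sequence is periodic with period 6.

6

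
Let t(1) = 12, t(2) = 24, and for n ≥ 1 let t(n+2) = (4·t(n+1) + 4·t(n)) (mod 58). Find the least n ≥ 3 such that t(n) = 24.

30

Computing terms: t(1) = 12, t(2) = 24, t(3) = 28, t(4) = 34, t(5) = 16, t(6) = 26, t(7) = 52, t(8) = 22, t(9) = 6, t(10) = 54, t(11) = 8, t(12) = 16, t(13) = 38, t(14) = 42, t(15) = 30, t(16) = 56, t(17) = 54, t(18) = 34, t(19) = 4, t(20) = 36, t(21) = 44, t(22) = 30, t(23) = 6, t(24) = 28, t(25) = 20, t(26) = 18, t(27) = 36, t(28) = 42, t(29) = 22, t(30) = 24, t(31) = 10, t(32) = 20, t(33) = 4, t(34) = 38, t(35) = 52, t(36) = 12, t(37) = 24.
Since (t(36), t(37)) = (t(1), t(2)) = (12, 24) (two consecutive terms determine the rest), the sequence is periodic with period 35.
The value 24 first appears (with n ≥ 3) at t(30).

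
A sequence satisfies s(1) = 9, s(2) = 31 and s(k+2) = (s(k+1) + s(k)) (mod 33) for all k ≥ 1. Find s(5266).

s(1) = 9; s(2) = 31; s(3) = 7; s(4) = 5; s(5) = 12; s(6) = 17; s(7) = 29; s(8) = 13; s(9) = 9; s(10) = 22; s(11) = 31; s(12) = 20; s(13) = 18; s(14) = 5; s(15) = 23; s(16) = 28; s(17) = 18; s(18) = 13; s(19) = 31; s(20) = 11; s(21) = 9; s(22) = 20; s(23) = 29; s(24) = 16; s(25) = 12; s(26) = 28; s(27) = 7; s(28) = 2; s(29) = 9; s(30) = 11; s(31) = 20; s(32) = 31; s(33) = 18; s(34) = 16; s(35) = 1; s(36) = 17; s(37) = 18; s(38) = 2; s(39) = 20; s(40) = 22; s(41) = 9; s(42) = 31.
The sequence repeats with period 40.
So s(5266) = s(1 + ((5266-1) mod 40)) = s(26) = 28.

28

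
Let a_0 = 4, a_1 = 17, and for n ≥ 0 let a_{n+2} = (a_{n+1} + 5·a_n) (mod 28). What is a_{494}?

17

Listing terms: a_0 = 4; a_1 = 17; a_2 = 9; a_3 = 10; a_4 = 27; a_5 = 21; a_6 = 16; a_7 = 9; a_8 = 5; a_9 = 22; a_{10} = 19; a_{11} = 17; a_{12} = 0; a_{13} = 1; a_{14} = 1; a_{15} = 6; a_{16} = 11; a_{17} = 13; a_{18} = 12; a_{19} = 21; a_{20} = 25; a_{21} = 18; a_{22} = 3; a_{23} = 9; a_{24} = 24; a_{25} = 13; a_{26} = 21; a_{27} = 2; a_{28} = 23; a_{29} = 5; a_{30} = 8; a_{31} = 5; a_{32} = 17; a_{33} = 14; a_{34} = 15; a_{35} = 1; a_{36} = 20; a_{37} = 25; a_{38} = 13; a_{39} = 26; a_{40} = 7; a_{41} = 25; a_{42} = 4; a_{43} = 17.
Since (a_{42}, a_{43}) = (a_0, a_1) = (4, 17) (two consecutive terms determine the rest), the sequence is periodic with period 42.
So a_{494} = a_{0 + ((494-0) mod 42)} = a_{32} = 17.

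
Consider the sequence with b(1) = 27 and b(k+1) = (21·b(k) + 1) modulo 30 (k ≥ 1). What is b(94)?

10

We have b(1) = 27,  b(2) = 28,  b(3) = 19,  b(4) = 10,  b(5) = 1,  b(6) = 22,  b(7) = 13,  b(8) = 4,  b(9) = 25,  b(10) = 16,  b(11) = 7,  b(12) = 28.
Since b(12) = b(2) = 28, the sequence is eventually periodic: after a pre-period of length 1 it cycles with period 10.
For k ≥ 2, b(k) depends only on (k - 2) mod 10. (94 - 2) mod 10 = 2, so b(94) = b(4) = 10.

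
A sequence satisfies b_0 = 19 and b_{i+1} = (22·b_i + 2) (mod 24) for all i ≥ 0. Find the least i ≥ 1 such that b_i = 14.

5

b_0 = 19, b_1 = 12, b_2 = 2, b_3 = 22, b_4 = 6, b_5 = 14, b_6 = 22.
Since b_6 = b_3 = 22, the sequence is eventually periodic: after a pre-period of length 3 it cycles with period 3.
The value 14 first appears (with i ≥ 1) at b_5.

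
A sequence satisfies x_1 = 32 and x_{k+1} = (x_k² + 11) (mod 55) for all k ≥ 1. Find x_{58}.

12

Computing terms: x_1 = 32,  x_2 = 45,  x_3 = 1,  x_4 = 12,  x_5 = 45.
Since x_5 = x_2 = 45, the sequence is eventually periodic: after a pre-period of length 1 it cycles with period 3.
For k ≥ 2, x_k depends only on (k - 2) mod 3. (58 - 2) mod 3 = 2, so x_{58} = x_4 = 12.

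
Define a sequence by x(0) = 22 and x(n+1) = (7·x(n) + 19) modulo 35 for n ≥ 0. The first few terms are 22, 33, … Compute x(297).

Listing terms: x(0) = 22; x(1) = 33; x(2) = 5; x(3) = 19; x(4) = 12; x(5) = 33.
Since x(5) = x(1) = 33, the sequence is eventually periodic: after a pre-period of length 1 it cycles with period 4.
For n ≥ 1, x(n) depends only on (n - 1) mod 4. (297 - 1) mod 4 = 0, so x(297) = x(1) = 33.

33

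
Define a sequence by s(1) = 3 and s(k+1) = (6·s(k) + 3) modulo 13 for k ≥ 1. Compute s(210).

4

Computing terms: s(1) = 3,  s(2) = 8,  s(3) = 12,  s(4) = 10,  s(5) = 11,  s(6) = 4,  s(7) = 1,  s(8) = 9,  s(9) = 5,  s(10) = 7,  s(11) = 6,  s(12) = 0,  s(13) = 3.
Since s(13) = s(1) = 3, the sequence is periodic with period 12.
(210 - 1) mod 12 = 5, so s(210) = s(6) = 4.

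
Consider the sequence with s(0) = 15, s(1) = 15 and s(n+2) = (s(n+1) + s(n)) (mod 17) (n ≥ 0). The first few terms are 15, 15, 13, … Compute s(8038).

Listing terms: s(0) = 15,  s(1) = 15,  s(2) = 13,  s(3) = 11,  s(4) = 7,  s(5) = 1,  s(6) = 8,  s(7) = 9,  s(8) = 0,  s(9) = 9,  s(10) = 9,  s(11) = 1,  s(12) = 10,  s(13) = 11,  s(14) = 4,  s(15) = 15,  s(16) = 2,  s(17) = 0,  s(18) = 2,  s(19) = 2,  s(20) = 4,  s(21) = 6,  s(22) = 10,  s(23) = 16,  s(24) = 9,  s(25) = 8,  s(26) = 0,  s(27) = 8,  s(28) = 8,  s(29) = 16,  s(30) = 7,  s(31) = 6,  s(32) = 13,  s(33) = 2,  s(34) = 15,  s(35) = 0,  s(36) = 15,  s(37) = 15.
Since (s(36), s(37)) = (s(0), s(1)) = (15, 15) (two consecutive terms determine the rest), the sequence is periodic with period 36.
So s(8038) = s(0 + ((8038-0) mod 36)) = s(10) = 9.

9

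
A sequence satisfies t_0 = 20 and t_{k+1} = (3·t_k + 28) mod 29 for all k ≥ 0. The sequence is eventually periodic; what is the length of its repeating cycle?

Listing terms: t_0 = 20,  t_1 = 1,  t_2 = 2,  t_3 = 5,  t_4 = 14,  t_5 = 12,  t_6 = 6,  t_7 = 17,  t_8 = 21,  t_9 = 4,  t_{10} = 11,  t_{11} = 3,  t_{12} = 8,  t_{13} = 23,  t_{14} = 10,  t_{15} = 0,  t_{16} = 28,  t_{17} = 25,  t_{18} = 16,  t_{19} = 18,  t_{20} = 24,  t_{21} = 13,  t_{22} = 9,  t_{23} = 26,  t_{24} = 19,  t_{25} = 27,  t_{26} = 22,  t_{27} = 7,  t_{28} = 20.
The sequence repeats with period 28.

28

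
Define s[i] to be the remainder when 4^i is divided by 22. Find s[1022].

16

We have s[0] = 1,  s[1] = 4,  s[2] = 16,  s[3] = 20,  s[4] = 14,  s[5] = 12,  s[6] = 4.
Since s[6] = s[1] = 4, the sequence is eventually periodic: after a pre-period of length 1 it cycles with period 5.
For i ≥ 1, s[i] depends only on (i - 1) mod 5. (1022 - 1) mod 5 = 1, so s[1022] = s[2] = 16.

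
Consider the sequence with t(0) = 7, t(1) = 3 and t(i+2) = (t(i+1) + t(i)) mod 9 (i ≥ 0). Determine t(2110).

Computing terms: t(0) = 7, t(1) = 3, t(2) = 1, t(3) = 4, t(4) = 5, t(5) = 0, t(6) = 5, t(7) = 5, t(8) = 1, t(9) = 6, t(10) = 7, t(11) = 4, t(12) = 2, t(13) = 6, t(14) = 8, t(15) = 5, t(16) = 4, t(17) = 0, t(18) = 4, t(19) = 4, t(20) = 8, t(21) = 3, t(22) = 2, t(23) = 5, t(24) = 7, t(25) = 3.
The sequence repeats with period 24.
So t(2110) = t(0 + ((2110-0) mod 24)) = t(22) = 2.

2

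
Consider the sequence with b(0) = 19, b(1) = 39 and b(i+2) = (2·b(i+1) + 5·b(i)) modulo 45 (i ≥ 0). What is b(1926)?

b(0) = 19; b(1) = 39; b(2) = 38; b(3) = 1; b(4) = 12; b(5) = 29; b(6) = 28; b(7) = 21; b(8) = 2; b(9) = 19; b(10) = 3; b(11) = 11; b(12) = 37; b(13) = 39; b(14) = 38.
Since (b(13), b(14)) = (b(1), b(2)) = (39, 38) (two consecutive terms determine the rest), the sequence is eventually periodic: after a pre-period of length 1 it cycles with period 12.
For i ≥ 1, b(i) depends only on (i - 1) mod 12. (1926 - 1) mod 12 = 5, so b(1926) = b(6) = 28.

28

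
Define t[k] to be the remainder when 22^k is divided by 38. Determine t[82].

t[1] = 22, t[2] = 28, t[3] = 8, t[4] = 24, t[5] = 34, t[6] = 26, t[7] = 2, t[8] = 6, t[9] = 18, t[10] = 16, t[11] = 10, t[12] = 30, t[13] = 14, t[14] = 4, t[15] = 12, t[16] = 36, t[17] = 32, t[18] = 20, t[19] = 22.
The sequence repeats with period 18.
(82 - 1) mod 18 = 9, so t[82] = t[10] = 16.

16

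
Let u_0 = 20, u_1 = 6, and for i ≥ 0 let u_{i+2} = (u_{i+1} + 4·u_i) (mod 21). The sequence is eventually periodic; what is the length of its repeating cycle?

We have u_0 = 20, u_1 = 6, u_2 = 2, u_3 = 5, u_4 = 13, u_5 = 12, u_6 = 1, u_7 = 7, u_8 = 11, u_9 = 18, u_{10} = 20, u_{11} = 8, u_{12} = 4, u_{13} = 15, u_{14} = 10, u_{15} = 7, u_{16} = 5, u_{17} = 12, u_{18} = 11, u_{19} = 17, u_{20} = 19, u_{21} = 3, u_{22} = 16, u_{23} = 7, u_{24} = 8, u_{25} = 15, u_{26} = 5, u_{27} = 2, u_{28} = 1, u_{29} = 9, u_{30} = 13, u_{31} = 7, u_{32} = 17, u_{33} = 3, u_{34} = 8, u_{35} = 20, u_{36} = 10, u_{37} = 6, u_{38} = 4, u_{39} = 7, u_{40} = 2, u_{41} = 9, u_{42} = 17, u_{43} = 11, u_{44} = 16, u_{45} = 18, u_{46} = 19, u_{47} = 7, u_{48} = 20, u_{49} = 6.
Since (u_{48}, u_{49}) = (u_0, u_1) = (20, 6) (two consecutive terms determine the rest), the sequence is periodic with period 48.

48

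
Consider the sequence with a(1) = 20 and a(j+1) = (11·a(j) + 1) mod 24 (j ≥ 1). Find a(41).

20

We have a(1) = 20; a(2) = 5; a(3) = 8; a(4) = 17; a(5) = 20.
The sequence repeats with period 4.
(41 - 1) mod 4 = 0, so a(41) = a(1) = 20.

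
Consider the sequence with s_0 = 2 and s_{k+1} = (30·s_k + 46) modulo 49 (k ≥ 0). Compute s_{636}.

Computing terms: s_0 = 2, s_1 = 8, s_2 = 41, s_3 = 2.
Since s_3 = s_0 = 2, the sequence is periodic with period 3.
(636 - 0) mod 3 = 0, so s_{636} = s_0 = 2.

2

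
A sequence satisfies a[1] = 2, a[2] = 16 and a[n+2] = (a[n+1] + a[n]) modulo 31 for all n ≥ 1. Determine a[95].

Computing terms: a[1] = 2, a[2] = 16, a[3] = 18, a[4] = 3, a[5] = 21, a[6] = 24, a[7] = 14, a[8] = 7, a[9] = 21, a[10] = 28, a[11] = 18, a[12] = 15, a[13] = 2, a[14] = 17, a[15] = 19, a[16] = 5, a[17] = 24, a[18] = 29, a[19] = 22, a[20] = 20, a[21] = 11, a[22] = 0, a[23] = 11, a[24] = 11, a[25] = 22, a[26] = 2, a[27] = 24, a[28] = 26, a[29] = 19, a[30] = 14, a[31] = 2, a[32] = 16.
Since (a[31], a[32]) = (a[1], a[2]) = (2, 16) (two consecutive terms determine the rest), the sequence is periodic with period 30.
So a[95] = a[1 + ((95-1) mod 30)] = a[5] = 21.

21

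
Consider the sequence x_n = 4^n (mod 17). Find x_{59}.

13

Listing terms: x_0 = 1, x_1 = 4, x_2 = 16, x_3 = 13, x_4 = 1.
Since x_4 = x_0 = 1, the sequence is periodic with period 4.
(59 - 0) mod 4 = 3, so x_{59} = x_3 = 13.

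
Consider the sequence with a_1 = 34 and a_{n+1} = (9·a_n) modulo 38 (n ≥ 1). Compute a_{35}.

22

We have a_1 = 34, a_2 = 2, a_3 = 18, a_4 = 10, a_5 = 14, a_6 = 12, a_7 = 32, a_8 = 22, a_9 = 8, a_{10} = 34.
The sequence repeats with period 9.
So a_{35} = a_{1 + ((35-1) mod 9)} = a_8 = 22.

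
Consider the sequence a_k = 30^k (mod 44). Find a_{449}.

We have a_1 = 30,  a_2 = 20,  a_3 = 28,  a_4 = 4,  a_5 = 32,  a_6 = 36,  a_7 = 24,  a_8 = 16,  a_9 = 40,  a_{10} = 12,  a_{11} = 8,  a_{12} = 20.
Since a_{12} = a_2 = 20, the sequence is eventually periodic: after a pre-period of length 1 it cycles with period 10.
For k ≥ 2, a_k depends only on (k - 2) mod 10. (449 - 2) mod 10 = 7, so a_{449} = a_9 = 40.

40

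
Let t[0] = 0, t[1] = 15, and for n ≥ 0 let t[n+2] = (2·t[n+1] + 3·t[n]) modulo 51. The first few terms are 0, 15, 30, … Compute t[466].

Computing terms: t[0] = 0,  t[1] = 15,  t[2] = 30,  t[3] = 3,  t[4] = 45,  t[5] = 48,  t[6] = 27,  t[7] = 45,  t[8] = 18,  t[9] = 18,  t[10] = 39,  t[11] = 30,  t[12] = 24,  t[13] = 36,  t[14] = 42,  t[15] = 39,  t[16] = 0,  t[17] = 15.
Since (t[16], t[17]) = (t[0], t[1]) = (0, 15) (two consecutive terms determine the rest), the sequence is periodic with period 16.
(466 - 0) mod 16 = 2, so t[466] = t[2] = 30.

30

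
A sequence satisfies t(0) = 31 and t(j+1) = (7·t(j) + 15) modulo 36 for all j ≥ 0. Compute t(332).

Listing terms: t(0) = 31, t(1) = 16, t(2) = 19, t(3) = 4, t(4) = 7, t(5) = 28, t(6) = 31.
Since t(6) = t(0) = 31, the sequence is periodic with period 6.
So t(332) = t(0 + ((332-0) mod 6)) = t(2) = 19.

19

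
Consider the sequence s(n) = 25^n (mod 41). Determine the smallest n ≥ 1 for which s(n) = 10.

2

We have s(0) = 1,  s(1) = 25,  s(2) = 10,  s(3) = 4,  s(4) = 18,  s(5) = 40,  s(6) = 16,  s(7) = 31,  s(8) = 37,  s(9) = 23,  s(10) = 1.
Since s(10) = s(0) = 1, the sequence is periodic with period 10.
The value 10 first appears (with n ≥ 1) at s(2).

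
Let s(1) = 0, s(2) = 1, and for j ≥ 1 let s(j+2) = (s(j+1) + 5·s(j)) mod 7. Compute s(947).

s(1) = 0, s(2) = 1, s(3) = 1, s(4) = 6, s(5) = 4, s(6) = 6, s(7) = 5, s(8) = 0, s(9) = 4, s(10) = 4, s(11) = 3, s(12) = 2, s(13) = 3, s(14) = 6, s(15) = 0, s(16) = 2, s(17) = 2, s(18) = 5, s(19) = 1, s(20) = 5, s(21) = 3, s(22) = 0, s(23) = 1.
The sequence repeats with period 21.
So s(947) = s(1 + ((947-1) mod 21)) = s(2) = 1.

1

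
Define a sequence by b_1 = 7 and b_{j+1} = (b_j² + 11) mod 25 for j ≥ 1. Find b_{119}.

10

Listing terms: b_1 = 7,  b_2 = 10,  b_3 = 11,  b_4 = 7.
Since b_4 = b_1 = 7, the sequence is periodic with period 3.
So b_{119} = b_{1 + ((119-1) mod 3)} = b_2 = 10.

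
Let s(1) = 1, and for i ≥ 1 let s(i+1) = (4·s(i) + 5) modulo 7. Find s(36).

6

We have s(1) = 1; s(2) = 2; s(3) = 6; s(4) = 1.
Since s(4) = s(1) = 1, the sequence is periodic with period 3.
(36 - 1) mod 3 = 2, so s(36) = s(3) = 6.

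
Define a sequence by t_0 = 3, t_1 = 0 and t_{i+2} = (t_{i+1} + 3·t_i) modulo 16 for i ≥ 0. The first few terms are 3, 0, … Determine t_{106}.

Computing terms: t_0 = 3; t_1 = 0; t_2 = 9; t_3 = 9; t_4 = 4; t_5 = 15; t_6 = 11; t_7 = 8; t_8 = 9; t_9 = 1; t_{10} = 12; t_{11} = 15; t_{12} = 3; t_{13} = 0.
The sequence repeats with period 12.
(106 - 0) mod 12 = 10, so t_{106} = t_{10} = 12.

12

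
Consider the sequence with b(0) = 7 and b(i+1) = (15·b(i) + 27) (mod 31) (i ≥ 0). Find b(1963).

0

We have b(0) = 7,  b(1) = 8,  b(2) = 23,  b(3) = 0,  b(4) = 27,  b(5) = 29,  b(6) = 28,  b(7) = 13,  b(8) = 5,  b(9) = 9,  b(10) = 7.
Since b(10) = b(0) = 7, the sequence is periodic with period 10.
(1963 - 0) mod 10 = 3, so b(1963) = b(3) = 0.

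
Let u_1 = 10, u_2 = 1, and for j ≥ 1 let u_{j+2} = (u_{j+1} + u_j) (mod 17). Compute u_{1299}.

11

Listing terms: u_1 = 10; u_2 = 1; u_3 = 11; u_4 = 12; u_5 = 6; u_6 = 1; u_7 = 7; u_8 = 8; u_9 = 15; u_{10} = 6; u_{11} = 4; u_{12} = 10; u_{13} = 14; u_{14} = 7; u_{15} = 4; u_{16} = 11; u_{17} = 15; u_{18} = 9; u_{19} = 7; u_{20} = 16; u_{21} = 6; u_{22} = 5; u_{23} = 11; u_{24} = 16; u_{25} = 10; u_{26} = 9; u_{27} = 2; u_{28} = 11; u_{29} = 13; u_{30} = 7; u_{31} = 3; u_{32} = 10; u_{33} = 13; u_{34} = 6; u_{35} = 2; u_{36} = 8; u_{37} = 10; u_{38} = 1.
The sequence repeats with period 36.
(1299 - 1) mod 36 = 2, so u_{1299} = u_3 = 11.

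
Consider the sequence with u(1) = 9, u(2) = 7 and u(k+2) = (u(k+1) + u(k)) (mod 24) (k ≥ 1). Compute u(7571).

We have u(1) = 9, u(2) = 7, u(3) = 16, u(4) = 23, u(5) = 15, u(6) = 14, u(7) = 5, u(8) = 19, u(9) = 0, u(10) = 19, u(11) = 19, u(12) = 14, u(13) = 9, u(14) = 23, u(15) = 8, u(16) = 7, u(17) = 15, u(18) = 22, u(19) = 13, u(20) = 11, u(21) = 0, u(22) = 11, u(23) = 11, u(24) = 22, u(25) = 9, u(26) = 7.
Since (u(25), u(26)) = (u(1), u(2)) = (9, 7) (two consecutive terms determine the rest), the sequence is periodic with period 24.
(7571 - 1) mod 24 = 10, so u(7571) = u(11) = 19.

19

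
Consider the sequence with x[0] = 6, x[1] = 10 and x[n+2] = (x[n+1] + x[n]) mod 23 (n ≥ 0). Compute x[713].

x[0] = 6,  x[1] = 10,  x[2] = 16,  x[3] = 3,  x[4] = 19,  x[5] = 22,  x[6] = 18,  x[7] = 17,  x[8] = 12,  x[9] = 6,  x[10] = 18,  x[11] = 1,  x[12] = 19,  x[13] = 20,  x[14] = 16,  x[15] = 13,  x[16] = 6,  x[17] = 19,  x[18] = 2,  x[19] = 21,  x[20] = 0,  x[21] = 21,  x[22] = 21,  x[23] = 19,  x[24] = 17,  x[25] = 13,  x[26] = 7,  x[27] = 20,  x[28] = 4,  x[29] = 1,  x[30] = 5,  x[31] = 6,  x[32] = 11,  x[33] = 17,  x[34] = 5,  x[35] = 22,  x[36] = 4,  x[37] = 3,  x[38] = 7,  x[39] = 10,  x[40] = 17,  x[41] = 4,  x[42] = 21,  x[43] = 2,  x[44] = 0,  x[45] = 2,  x[46] = 2,  x[47] = 4,  x[48] = 6,  x[49] = 10.
The sequence repeats with period 48.
(713 - 0) mod 48 = 41, so x[713] = x[41] = 4.

4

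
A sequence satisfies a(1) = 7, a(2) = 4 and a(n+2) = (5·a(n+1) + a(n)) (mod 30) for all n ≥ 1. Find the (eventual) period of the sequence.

24

We have a(1) = 7,  a(2) = 4,  a(3) = 27,  a(4) = 19,  a(5) = 2,  a(6) = 29,  a(7) = 27,  a(8) = 14,  a(9) = 7,  a(10) = 19,  a(11) = 12,  a(12) = 19,  a(13) = 17,  a(14) = 14,  a(15) = 27,  a(16) = 29,  a(17) = 22,  a(18) = 19,  a(19) = 27,  a(20) = 4,  a(21) = 17,  a(22) = 29,  a(23) = 12,  a(24) = 29,  a(25) = 7,  a(26) = 4.
The sequence repeats with period 24.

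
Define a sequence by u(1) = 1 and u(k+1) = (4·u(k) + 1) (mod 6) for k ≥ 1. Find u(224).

u(1) = 1, u(2) = 5, u(3) = 3, u(4) = 1.
Since u(4) = u(1) = 1, the sequence is periodic with period 3.
So u(224) = u(1 + ((224-1) mod 3)) = u(2) = 5.

5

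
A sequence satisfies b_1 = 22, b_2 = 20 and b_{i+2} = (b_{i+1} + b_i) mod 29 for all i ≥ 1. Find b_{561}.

Listing terms: b_1 = 22,  b_2 = 20,  b_3 = 13,  b_4 = 4,  b_5 = 17,  b_6 = 21,  b_7 = 9,  b_8 = 1,  b_9 = 10,  b_{10} = 11,  b_{11} = 21,  b_{12} = 3,  b_{13} = 24,  b_{14} = 27,  b_{15} = 22,  b_{16} = 20.
The sequence repeats with period 14.
So b_{561} = b_{1 + ((561-1) mod 14)} = b_1 = 22.

22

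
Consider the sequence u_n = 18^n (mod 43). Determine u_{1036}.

Computing terms: u_1 = 18; u_2 = 23; u_3 = 27; u_4 = 13; u_5 = 19; u_6 = 41; u_7 = 7; u_8 = 40; u_9 = 32; u_{10} = 17; u_{11} = 5; u_{12} = 4; u_{13} = 29; u_{14} = 6; u_{15} = 22; u_{16} = 9; u_{17} = 33; u_{18} = 35; u_{19} = 28; u_{20} = 31; u_{21} = 42; u_{22} = 25; u_{23} = 20; u_{24} = 16; u_{25} = 30; u_{26} = 24; u_{27} = 2; u_{28} = 36; u_{29} = 3; u_{30} = 11; u_{31} = 26; u_{32} = 38; u_{33} = 39; u_{34} = 14; u_{35} = 37; u_{36} = 21; u_{37} = 34; u_{38} = 10; u_{39} = 8; u_{40} = 15; u_{41} = 12; u_{42} = 1; u_{43} = 18.
The sequence repeats with period 42.
So u_{1036} = u_{1 + ((1036-1) mod 42)} = u_{28} = 36.

36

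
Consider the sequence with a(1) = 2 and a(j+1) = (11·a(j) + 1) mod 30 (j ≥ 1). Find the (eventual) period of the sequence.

Listing terms: a(1) = 2, a(2) = 23, a(3) = 14, a(4) = 5, a(5) = 26, a(6) = 17, a(7) = 8, a(8) = 29, a(9) = 20, a(10) = 11, a(11) = 2.
The sequence repeats with period 10.

10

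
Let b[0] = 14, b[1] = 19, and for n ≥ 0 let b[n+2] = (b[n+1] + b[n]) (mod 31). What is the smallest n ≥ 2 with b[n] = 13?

b[0] = 14; b[1] = 19; b[2] = 2; b[3] = 21; b[4] = 23; b[5] = 13; b[6] = 5; b[7] = 18; b[8] = 23; b[9] = 10; b[10] = 2; b[11] = 12; b[12] = 14; b[13] = 26; b[14] = 9; b[15] = 4; b[16] = 13; b[17] = 17; b[18] = 30; b[19] = 16; b[20] = 15; b[21] = 0; b[22] = 15; b[23] = 15; b[24] = 30; b[25] = 14; b[26] = 13; b[27] = 27; b[28] = 9; b[29] = 5; b[30] = 14; b[31] = 19.
The sequence repeats with period 30.
The value 13 first appears (with n ≥ 2) at b[5].

5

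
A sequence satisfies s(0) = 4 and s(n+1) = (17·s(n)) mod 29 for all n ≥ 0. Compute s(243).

Listing terms: s(0) = 4, s(1) = 10, s(2) = 25, s(3) = 19, s(4) = 4.
The sequence repeats with period 4.
(243 - 0) mod 4 = 3, so s(243) = s(3) = 19.

19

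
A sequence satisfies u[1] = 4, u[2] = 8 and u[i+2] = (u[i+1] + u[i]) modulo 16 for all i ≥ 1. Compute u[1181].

u[1] = 4,  u[2] = 8,  u[3] = 12,  u[4] = 4,  u[5] = 0,  u[6] = 4,  u[7] = 4,  u[8] = 8.
The sequence repeats with period 6.
(1181 - 1) mod 6 = 4, so u[1181] = u[5] = 0.

0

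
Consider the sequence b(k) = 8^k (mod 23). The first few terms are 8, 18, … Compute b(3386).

Computing terms: b(1) = 8; b(2) = 18; b(3) = 6; b(4) = 2; b(5) = 16; b(6) = 13; b(7) = 12; b(8) = 4; b(9) = 9; b(10) = 3; b(11) = 1; b(12) = 8.
The sequence repeats with period 11.
(3386 - 1) mod 11 = 8, so b(3386) = b(9) = 9.

9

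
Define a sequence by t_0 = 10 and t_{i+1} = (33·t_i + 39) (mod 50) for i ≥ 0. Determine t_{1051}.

Listing terms: t_0 = 10, t_1 = 19, t_2 = 16, t_3 = 17, t_4 = 0, t_5 = 39, t_6 = 26, t_7 = 47, t_8 = 40, t_9 = 9, t_{10} = 36, t_{11} = 27, t_{12} = 30, t_{13} = 29, t_{14} = 46, t_{15} = 7, t_{16} = 20, t_{17} = 49, t_{18} = 6, t_{19} = 37, t_{20} = 10.
Since t_{20} = t_0 = 10, the sequence is periodic with period 20.
(1051 - 0) mod 20 = 11, so t_{1051} = t_{11} = 27.

27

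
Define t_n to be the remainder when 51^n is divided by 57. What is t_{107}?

We have t_0 = 1,  t_1 = 51,  t_2 = 36,  t_3 = 12,  t_4 = 42,  t_5 = 33,  t_6 = 30,  t_7 = 48,  t_8 = 54,  t_9 = 18,  t_{10} = 6,  t_{11} = 21,  t_{12} = 45,  t_{13} = 15,  t_{14} = 24,  t_{15} = 27,  t_{16} = 9,  t_{17} = 3,  t_{18} = 39,  t_{19} = 51.
Since t_{19} = t_1 = 51, the sequence is eventually periodic: after a pre-period of length 1 it cycles with period 18.
For n ≥ 1, t_n depends only on (n - 1) mod 18. (107 - 1) mod 18 = 16, so t_{107} = t_{17} = 3.

3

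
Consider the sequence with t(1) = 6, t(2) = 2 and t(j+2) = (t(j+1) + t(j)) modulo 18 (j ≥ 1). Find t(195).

8

Computing terms: t(1) = 6; t(2) = 2; t(3) = 8; t(4) = 10; t(5) = 0; t(6) = 10; t(7) = 10; t(8) = 2; t(9) = 12; t(10) = 14; t(11) = 8; t(12) = 4; t(13) = 12; t(14) = 16; t(15) = 10; t(16) = 8; t(17) = 0; t(18) = 8; t(19) = 8; t(20) = 16; t(21) = 6; t(22) = 4; t(23) = 10; t(24) = 14; t(25) = 6; t(26) = 2.
The sequence repeats with period 24.
(195 - 1) mod 24 = 2, so t(195) = t(3) = 8.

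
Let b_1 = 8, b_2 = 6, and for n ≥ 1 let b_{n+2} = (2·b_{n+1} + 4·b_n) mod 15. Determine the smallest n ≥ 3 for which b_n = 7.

Computing terms: b_1 = 8; b_2 = 6; b_3 = 14; b_4 = 7; b_5 = 10; b_6 = 3; b_7 = 1; b_8 = 14; b_9 = 2; b_{10} = 0; b_{11} = 8; b_{12} = 1; b_{13} = 4; b_{14} = 12; b_{15} = 10; b_{16} = 8; b_{17} = 11; b_{18} = 9; b_{19} = 2; b_{20} = 10; b_{21} = 13; b_{22} = 6; b_{23} = 4; b_{24} = 2; b_{25} = 5; b_{26} = 3; b_{27} = 11; b_{28} = 4; b_{29} = 7; b_{30} = 0; b_{31} = 13; b_{32} = 11; b_{33} = 14; b_{34} = 12; b_{35} = 5; b_{36} = 13; b_{37} = 1; b_{38} = 9; b_{39} = 7; b_{40} = 5; b_{41} = 8; b_{42} = 6.
The sequence repeats with period 40.
The value 7 first appears (with n ≥ 3) at b_4.

4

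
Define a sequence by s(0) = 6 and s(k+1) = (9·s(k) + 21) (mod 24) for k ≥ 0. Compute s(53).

15

Computing terms: s(0) = 6, s(1) = 3, s(2) = 0, s(3) = 21, s(4) = 18, s(5) = 15, s(6) = 12, s(7) = 9, s(8) = 6.
The sequence repeats with period 8.
(53 - 0) mod 8 = 5, so s(53) = s(5) = 15.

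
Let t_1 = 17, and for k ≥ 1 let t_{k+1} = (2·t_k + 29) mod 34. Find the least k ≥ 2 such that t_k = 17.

9

We have t_1 = 17, t_2 = 29, t_3 = 19, t_4 = 33, t_5 = 27, t_6 = 15, t_7 = 25, t_8 = 11, t_9 = 17.
Since t_9 = t_1 = 17, the sequence is periodic with period 8.
The value 17 next appears (with k ≥ 2) at t_9.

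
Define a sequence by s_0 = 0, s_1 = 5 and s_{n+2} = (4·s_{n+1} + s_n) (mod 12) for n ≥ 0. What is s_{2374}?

Computing terms: s_0 = 0,  s_1 = 5,  s_2 = 8,  s_3 = 1,  s_4 = 0,  s_5 = 1,  s_6 = 4,  s_7 = 5,  s_8 = 0,  s_9 = 5.
The sequence repeats with period 8.
(2374 - 0) mod 8 = 6, so s_{2374} = s_6 = 4.

4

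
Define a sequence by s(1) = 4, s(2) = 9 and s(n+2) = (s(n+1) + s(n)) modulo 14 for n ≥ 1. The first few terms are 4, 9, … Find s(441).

3

Computing terms: s(1) = 4, s(2) = 9, s(3) = 13, s(4) = 8, s(5) = 7, s(6) = 1, s(7) = 8, s(8) = 9, s(9) = 3, s(10) = 12, s(11) = 1, s(12) = 13, s(13) = 0, s(14) = 13, s(15) = 13, s(16) = 12, s(17) = 11, s(18) = 9, s(19) = 6, s(20) = 1, s(21) = 7, s(22) = 8, s(23) = 1, s(24) = 9, s(25) = 10, s(26) = 5, s(27) = 1, s(28) = 6, s(29) = 7, s(30) = 13, s(31) = 6, s(32) = 5, s(33) = 11, s(34) = 2, s(35) = 13, s(36) = 1, s(37) = 0, s(38) = 1, s(39) = 1, s(40) = 2, s(41) = 3, s(42) = 5, s(43) = 8, s(44) = 13, s(45) = 7, s(46) = 6, s(47) = 13, s(48) = 5, s(49) = 4, s(50) = 9.
The sequence repeats with period 48.
(441 - 1) mod 48 = 8, so s(441) = s(9) = 3.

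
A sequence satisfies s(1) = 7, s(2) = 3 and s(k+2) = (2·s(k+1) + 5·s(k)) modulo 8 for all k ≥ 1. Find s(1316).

1

Listing terms: s(1) = 7,  s(2) = 3,  s(3) = 1,  s(4) = 1,  s(5) = 7,  s(6) = 3.
The sequence repeats with period 4.
So s(1316) = s(1 + ((1316-1) mod 4)) = s(4) = 1.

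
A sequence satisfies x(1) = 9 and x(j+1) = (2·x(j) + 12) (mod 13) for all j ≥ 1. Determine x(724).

0

Listing terms: x(1) = 9; x(2) = 4; x(3) = 7; x(4) = 0; x(5) = 12; x(6) = 10; x(7) = 6; x(8) = 11; x(9) = 8; x(10) = 2; x(11) = 3; x(12) = 5; x(13) = 9.
Since x(13) = x(1) = 9, the sequence is periodic with period 12.
So x(724) = x(1 + ((724-1) mod 12)) = x(4) = 0.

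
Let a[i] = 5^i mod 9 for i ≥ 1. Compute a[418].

4

Listing terms: a[1] = 5, a[2] = 7, a[3] = 8, a[4] = 4, a[5] = 2, a[6] = 1, a[7] = 5.
The sequence repeats with period 6.
(418 - 1) mod 6 = 3, so a[418] = a[4] = 4.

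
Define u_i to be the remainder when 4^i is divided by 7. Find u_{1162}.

We have u_1 = 4, u_2 = 2, u_3 = 1, u_4 = 4.
The sequence repeats with period 3.
So u_{1162} = u_{1 + ((1162-1) mod 3)} = u_1 = 4.

4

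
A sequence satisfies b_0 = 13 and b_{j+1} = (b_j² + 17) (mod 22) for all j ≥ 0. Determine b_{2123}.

0

Computing terms: b_0 = 13, b_1 = 10, b_2 = 7, b_3 = 0, b_4 = 17, b_5 = 20, b_6 = 21, b_7 = 18, b_8 = 11, b_9 = 6, b_{10} = 9, b_{11} = 10.
Since b_{11} = b_1 = 10, the sequence is eventually periodic: after a pre-period of length 1 it cycles with period 10.
For j ≥ 1, b_j depends only on (j - 1) mod 10. (2123 - 1) mod 10 = 2, so b_{2123} = b_3 = 0.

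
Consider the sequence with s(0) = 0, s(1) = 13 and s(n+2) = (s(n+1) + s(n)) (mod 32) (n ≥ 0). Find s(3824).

1

s(0) = 0,  s(1) = 13,  s(2) = 13,  s(3) = 26,  s(4) = 7,  s(5) = 1,  s(6) = 8,  s(7) = 9,  s(8) = 17,  s(9) = 26,  s(10) = 11,  s(11) = 5,  s(12) = 16,  s(13) = 21,  s(14) = 5,  s(15) = 26,  s(16) = 31,  s(17) = 25,  s(18) = 24,  s(19) = 17,  s(20) = 9,  s(21) = 26,  s(22) = 3,  s(23) = 29,  s(24) = 0,  s(25) = 29,  s(26) = 29,  s(27) = 26,  s(28) = 23,  s(29) = 17,  s(30) = 8,  s(31) = 25,  s(32) = 1,  s(33) = 26,  s(34) = 27,  s(35) = 21,  s(36) = 16,  s(37) = 5,  s(38) = 21,  s(39) = 26,  s(40) = 15,  s(41) = 9,  s(42) = 24,  s(43) = 1,  s(44) = 25,  s(45) = 26,  s(46) = 19,  s(47) = 13,  s(48) = 0,  s(49) = 13.
Since (s(48), s(49)) = (s(0), s(1)) = (0, 13) (two consecutive terms determine the rest), the sequence is periodic with period 48.
(3824 - 0) mod 48 = 32, so s(3824) = s(32) = 1.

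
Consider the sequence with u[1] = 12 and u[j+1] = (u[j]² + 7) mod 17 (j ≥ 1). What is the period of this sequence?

3

u[1] = 12, u[2] = 15, u[3] = 11, u[4] = 9, u[5] = 3, u[6] = 16, u[7] = 8, u[8] = 3.
Since u[8] = u[5] = 3, the sequence is eventually periodic: after a pre-period of length 4 it cycles with period 3.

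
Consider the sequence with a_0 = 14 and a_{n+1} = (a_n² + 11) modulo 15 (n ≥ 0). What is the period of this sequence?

Computing terms: a_0 = 14, a_1 = 12, a_2 = 5, a_3 = 6, a_4 = 2, a_5 = 0, a_6 = 11, a_7 = 12.
Since a_7 = a_1 = 12, the sequence is eventually periodic: after a pre-period of length 1 it cycles with period 6.

6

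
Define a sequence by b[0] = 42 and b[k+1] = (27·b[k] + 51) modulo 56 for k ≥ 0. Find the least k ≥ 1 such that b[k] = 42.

4

Computing terms: b[0] = 42; b[1] = 9; b[2] = 14; b[3] = 37; b[4] = 42.
The sequence repeats with period 4.
The value 42 next appears (with k ≥ 1) at b[4].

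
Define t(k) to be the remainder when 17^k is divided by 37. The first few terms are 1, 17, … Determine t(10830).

11

Listing terms: t(0) = 1; t(1) = 17; t(2) = 30; t(3) = 29; t(4) = 12; t(5) = 19; t(6) = 27; t(7) = 15; t(8) = 33; t(9) = 6; t(10) = 28; t(11) = 32; t(12) = 26; t(13) = 35; t(14) = 3; t(15) = 14; t(16) = 16; t(17) = 13; t(18) = 36; t(19) = 20; t(20) = 7; t(21) = 8; t(22) = 25; t(23) = 18; t(24) = 10; t(25) = 22; t(26) = 4; t(27) = 31; t(28) = 9; t(29) = 5; t(30) = 11; t(31) = 2; t(32) = 34; t(33) = 23; t(34) = 21; t(35) = 24; t(36) = 1.
The sequence repeats with period 36.
So t(10830) = t(0 + ((10830-0) mod 36)) = t(30) = 11.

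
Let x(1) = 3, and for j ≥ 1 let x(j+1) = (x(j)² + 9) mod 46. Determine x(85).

33

We have x(1) = 3; x(2) = 18; x(3) = 11; x(4) = 38; x(5) = 27; x(6) = 2; x(7) = 13; x(8) = 40; x(9) = 45; x(10) = 10; x(11) = 17; x(12) = 22; x(13) = 33; x(14) = 40.
Since x(14) = x(8) = 40, the sequence is eventually periodic: after a pre-period of length 7 it cycles with period 6.
For j ≥ 8, x(j) depends only on (j - 8) mod 6. (85 - 8) mod 6 = 5, so x(85) = x(13) = 33.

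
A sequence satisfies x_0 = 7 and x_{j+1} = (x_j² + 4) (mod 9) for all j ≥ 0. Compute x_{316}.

8

Listing terms: x_0 = 7, x_1 = 8, x_2 = 5, x_3 = 2, x_4 = 8.
Since x_4 = x_1 = 8, the sequence is eventually periodic: after a pre-period of length 1 it cycles with period 3.
For j ≥ 1, x_j depends only on (j - 1) mod 3. (316 - 1) mod 3 = 0, so x_{316} = x_1 = 8.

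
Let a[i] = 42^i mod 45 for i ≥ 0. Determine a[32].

Computing terms: a[0] = 1,  a[1] = 42,  a[2] = 9,  a[3] = 18,  a[4] = 36,  a[5] = 27,  a[6] = 9.
Since a[6] = a[2] = 9, the sequence is eventually periodic: after a pre-period of length 2 it cycles with period 4.
For i ≥ 2, a[i] depends only on (i - 2) mod 4. (32 - 2) mod 4 = 2, so a[32] = a[4] = 36.

36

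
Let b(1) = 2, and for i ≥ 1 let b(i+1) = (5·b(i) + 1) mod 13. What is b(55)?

We have b(1) = 2; b(2) = 11; b(3) = 4; b(4) = 8; b(5) = 2.
The sequence repeats with period 4.
(55 - 1) mod 4 = 2, so b(55) = b(3) = 4.

4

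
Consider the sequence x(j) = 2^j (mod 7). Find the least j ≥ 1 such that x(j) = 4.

2

Listing terms: x(0) = 1, x(1) = 2, x(2) = 4, x(3) = 1.
The sequence repeats with period 3.
The value 4 first appears (with j ≥ 1) at x(2).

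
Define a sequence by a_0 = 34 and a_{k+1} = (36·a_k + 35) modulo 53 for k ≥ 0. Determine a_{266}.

2

We have a_0 = 34, a_1 = 40, a_2 = 44, a_3 = 29, a_4 = 19, a_5 = 30, a_6 = 2, a_7 = 1, a_8 = 18, a_9 = 47, a_{10} = 31, a_{11} = 38, a_{12} = 25, a_{13} = 34.
The sequence repeats with period 13.
(266 - 0) mod 13 = 6, so a_{266} = a_6 = 2.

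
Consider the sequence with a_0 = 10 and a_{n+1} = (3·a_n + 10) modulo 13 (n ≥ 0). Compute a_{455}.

0

Computing terms: a_0 = 10,  a_1 = 1,  a_2 = 0,  a_3 = 10.
The sequence repeats with period 3.
So a_{455} = a_{0 + ((455-0) mod 3)} = a_2 = 0.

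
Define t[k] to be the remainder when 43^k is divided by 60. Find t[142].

49

t[1] = 43, t[2] = 49, t[3] = 7, t[4] = 1, t[5] = 43.
Since t[5] = t[1] = 43, the sequence is periodic with period 4.
So t[142] = t[1 + ((142-1) mod 4)] = t[2] = 49.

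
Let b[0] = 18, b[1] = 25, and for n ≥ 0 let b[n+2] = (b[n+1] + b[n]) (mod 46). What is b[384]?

18

b[0] = 18, b[1] = 25, b[2] = 43, b[3] = 22, b[4] = 19, b[5] = 41, b[6] = 14, b[7] = 9, b[8] = 23, b[9] = 32, b[10] = 9, b[11] = 41, b[12] = 4, b[13] = 45, b[14] = 3, b[15] = 2, b[16] = 5, b[17] = 7, b[18] = 12, b[19] = 19, b[20] = 31, b[21] = 4, b[22] = 35, b[23] = 39, b[24] = 28, b[25] = 21, b[26] = 3, b[27] = 24, b[28] = 27, b[29] = 5, b[30] = 32, b[31] = 37, b[32] = 23, b[33] = 14, b[34] = 37, b[35] = 5, b[36] = 42, b[37] = 1, b[38] = 43, b[39] = 44, b[40] = 41, b[41] = 39, b[42] = 34, b[43] = 27, b[44] = 15, b[45] = 42, b[46] = 11, b[47] = 7, b[48] = 18, b[49] = 25.
Since (b[48], b[49]) = (b[0], b[1]) = (18, 25) (two consecutive terms determine the rest), the sequence is periodic with period 48.
So b[384] = b[0 + ((384-0) mod 48)] = b[0] = 18.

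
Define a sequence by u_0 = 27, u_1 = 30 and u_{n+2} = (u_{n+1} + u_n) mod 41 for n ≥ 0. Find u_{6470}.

15

u_0 = 27; u_1 = 30; u_2 = 16; u_3 = 5; u_4 = 21; u_5 = 26; u_6 = 6; u_7 = 32; u_8 = 38; u_9 = 29; u_{10} = 26; u_{11} = 14; u_{12} = 40; u_{13} = 13; u_{14} = 12; u_{15} = 25; u_{16} = 37; u_{17} = 21; u_{18} = 17; u_{19} = 38; u_{20} = 14; u_{21} = 11; u_{22} = 25; u_{23} = 36; u_{24} = 20; u_{25} = 15; u_{26} = 35; u_{27} = 9; u_{28} = 3; u_{29} = 12; u_{30} = 15; u_{31} = 27; u_{32} = 1; u_{33} = 28; u_{34} = 29; u_{35} = 16; u_{36} = 4; u_{37} = 20; u_{38} = 24; u_{39} = 3; u_{40} = 27; u_{41} = 30.
The sequence repeats with period 40.
(6470 - 0) mod 40 = 30, so u_{6470} = u_{30} = 15.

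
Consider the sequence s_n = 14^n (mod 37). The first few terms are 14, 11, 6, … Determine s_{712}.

s_1 = 14, s_2 = 11, s_3 = 6, s_4 = 10, s_5 = 29, s_6 = 36, s_7 = 23, s_8 = 26, s_9 = 31, s_{10} = 27, s_{11} = 8, s_{12} = 1, s_{13} = 14.
The sequence repeats with period 12.
So s_{712} = s_{1 + ((712-1) mod 12)} = s_4 = 10.

10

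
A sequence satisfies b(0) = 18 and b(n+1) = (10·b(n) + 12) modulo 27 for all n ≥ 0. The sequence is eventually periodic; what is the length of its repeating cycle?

Listing terms: b(0) = 18; b(1) = 3; b(2) = 15; b(3) = 0; b(4) = 12; b(5) = 24; b(6) = 9; b(7) = 21; b(8) = 6; b(9) = 18.
The sequence repeats with period 9.

9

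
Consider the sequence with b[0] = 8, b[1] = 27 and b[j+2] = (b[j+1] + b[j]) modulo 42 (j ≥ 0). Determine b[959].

Computing terms: b[0] = 8; b[1] = 27; b[2] = 35; b[3] = 20; b[4] = 13; b[5] = 33; b[6] = 4; b[7] = 37; b[8] = 41; b[9] = 36; b[10] = 35; b[11] = 29; b[12] = 22; b[13] = 9; b[14] = 31; b[15] = 40; b[16] = 29; b[17] = 27; b[18] = 14; b[19] = 41; b[20] = 13; b[21] = 12; b[22] = 25; b[23] = 37; b[24] = 20; b[25] = 15; b[26] = 35; b[27] = 8; b[28] = 1; b[29] = 9; b[30] = 10; b[31] = 19; b[32] = 29; b[33] = 6; b[34] = 35; b[35] = 41; b[36] = 34; b[37] = 33; b[38] = 25; b[39] = 16; b[40] = 41; b[41] = 15; b[42] = 14; b[43] = 29; b[44] = 1; b[45] = 30; b[46] = 31; b[47] = 19; b[48] = 8; b[49] = 27.
The sequence repeats with period 48.
So b[959] = b[0 + ((959-0) mod 48)] = b[47] = 19.

19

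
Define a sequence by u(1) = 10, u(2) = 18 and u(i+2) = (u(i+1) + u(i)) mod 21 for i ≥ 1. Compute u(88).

20

We have u(1) = 10; u(2) = 18; u(3) = 7; u(4) = 4; u(5) = 11; u(6) = 15; u(7) = 5; u(8) = 20; u(9) = 4; u(10) = 3; u(11) = 7; u(12) = 10; u(13) = 17; u(14) = 6; u(15) = 2; u(16) = 8; u(17) = 10; u(18) = 18.
Since (u(17), u(18)) = (u(1), u(2)) = (10, 18) (two consecutive terms determine the rest), the sequence is periodic with period 16.
(88 - 1) mod 16 = 7, so u(88) = u(8) = 20.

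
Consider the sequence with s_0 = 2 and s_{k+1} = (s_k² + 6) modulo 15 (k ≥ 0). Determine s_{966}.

7

s_0 = 2; s_1 = 10; s_2 = 1; s_3 = 7; s_4 = 10.
Since s_4 = s_1 = 10, the sequence is eventually periodic: after a pre-period of length 1 it cycles with period 3.
For k ≥ 1, s_k depends only on (k - 1) mod 3. (966 - 1) mod 3 = 2, so s_{966} = s_3 = 7.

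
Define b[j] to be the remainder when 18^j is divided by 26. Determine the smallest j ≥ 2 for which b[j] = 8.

3

b[1] = 18, b[2] = 12, b[3] = 8, b[4] = 14, b[5] = 18.
The sequence repeats with period 4.
The value 8 first appears (with j ≥ 2) at b[3].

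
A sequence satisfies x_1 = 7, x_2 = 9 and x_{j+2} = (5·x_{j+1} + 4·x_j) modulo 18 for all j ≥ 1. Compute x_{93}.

Computing terms: x_1 = 7; x_2 = 9; x_3 = 1; x_4 = 5; x_5 = 11; x_6 = 3; x_7 = 5; x_8 = 1; x_9 = 7; x_{10} = 3; x_{11} = 7; x_{12} = 11; x_{13} = 11; x_{14} = 9; x_{15} = 17; x_{16} = 13; x_{17} = 7; x_{18} = 15; x_{19} = 13; x_{20} = 17; x_{21} = 11; x_{22} = 15; x_{23} = 11; x_{24} = 7; x_{25} = 7; x_{26} = 9.
Since (x_{25}, x_{26}) = (x_1, x_2) = (7, 9) (two consecutive terms determine the rest), the sequence is periodic with period 24.
So x_{93} = x_{1 + ((93-1) mod 24)} = x_{21} = 11.

11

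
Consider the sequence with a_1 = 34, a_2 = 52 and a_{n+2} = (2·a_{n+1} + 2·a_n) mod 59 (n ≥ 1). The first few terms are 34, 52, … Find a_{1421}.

51

Computing terms: a_1 = 34,  a_2 = 52,  a_3 = 54,  a_4 = 35,  a_5 = 1,  a_6 = 13,  a_7 = 28,  a_8 = 23,  a_9 = 43,  a_{10} = 14,  a_{11} = 55,  a_{12} = 20,  a_{13} = 32,  a_{14} = 45,  a_{15} = 36,  a_{16} = 44,  a_{17} = 42,  a_{18} = 54,  a_{19} = 15,  a_{20} = 20,  a_{21} = 11,  a_{22} = 3,  a_{23} = 28,  a_{24} = 3,  a_{25} = 3,  a_{26} = 12,  a_{27} = 30,  a_{28} = 25,  a_{29} = 51,  a_{30} = 34,  a_{31} = 52.
Since (a_{30}, a_{31}) = (a_1, a_2) = (34, 52) (two consecutive terms determine the rest), the sequence is periodic with period 29.
(1421 - 1) mod 29 = 28, so a_{1421} = a_{29} = 51.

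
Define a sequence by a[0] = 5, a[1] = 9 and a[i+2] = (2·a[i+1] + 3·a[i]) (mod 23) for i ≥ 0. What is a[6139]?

We have a[0] = 5,  a[1] = 9,  a[2] = 10,  a[3] = 1,  a[4] = 9,  a[5] = 21,  a[6] = 0,  a[7] = 17,  a[8] = 11,  a[9] = 4,  a[10] = 18,  a[11] = 2,  a[12] = 12,  a[13] = 7,  a[14] = 4,  a[15] = 6,  a[16] = 1,  a[17] = 20,  a[18] = 20,  a[19] = 8,  a[20] = 7,  a[21] = 15,  a[22] = 5,  a[23] = 9.
Since (a[22], a[23]) = (a[0], a[1]) = (5, 9) (two consecutive terms determine the rest), the sequence is periodic with period 22.
So a[6139] = a[0 + ((6139-0) mod 22)] = a[1] = 9.

9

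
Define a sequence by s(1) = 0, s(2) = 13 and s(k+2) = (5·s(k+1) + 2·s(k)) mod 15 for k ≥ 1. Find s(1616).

We have s(1) = 0; s(2) = 13; s(3) = 5; s(4) = 6; s(5) = 10; s(6) = 2; s(7) = 0; s(8) = 4; s(9) = 5; s(10) = 3; s(11) = 10; s(12) = 11; s(13) = 0; s(14) = 7; s(15) = 5; s(16) = 9; s(17) = 10; s(18) = 8; s(19) = 0; s(20) = 1; s(21) = 5; s(22) = 12; s(23) = 10; s(24) = 14; s(25) = 0; s(26) = 13.
Since (s(25), s(26)) = (s(1), s(2)) = (0, 13) (two consecutive terms determine the rest), the sequence is periodic with period 24.
(1616 - 1) mod 24 = 7, so s(1616) = s(8) = 4.

4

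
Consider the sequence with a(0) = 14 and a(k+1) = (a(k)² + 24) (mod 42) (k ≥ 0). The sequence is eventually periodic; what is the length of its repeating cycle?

a(0) = 14; a(1) = 10; a(2) = 40; a(3) = 28; a(4) = 10.
Since a(4) = a(1) = 10, the sequence is eventually periodic: after a pre-period of length 1 it cycles with period 3.

3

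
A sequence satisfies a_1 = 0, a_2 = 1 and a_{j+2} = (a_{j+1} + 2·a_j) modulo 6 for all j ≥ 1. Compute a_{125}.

Computing terms: a_1 = 0; a_2 = 1; a_3 = 1; a_4 = 3; a_5 = 5; a_6 = 5; a_7 = 3; a_8 = 1; a_9 = 1.
Since (a_8, a_9) = (a_2, a_3) = (1, 1) (two consecutive terms determine the rest), the sequence is eventually periodic: after a pre-period of length 1 it cycles with period 6.
For j ≥ 2, a_j depends only on (j - 2) mod 6. (125 - 2) mod 6 = 3, so a_{125} = a_5 = 5.

5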